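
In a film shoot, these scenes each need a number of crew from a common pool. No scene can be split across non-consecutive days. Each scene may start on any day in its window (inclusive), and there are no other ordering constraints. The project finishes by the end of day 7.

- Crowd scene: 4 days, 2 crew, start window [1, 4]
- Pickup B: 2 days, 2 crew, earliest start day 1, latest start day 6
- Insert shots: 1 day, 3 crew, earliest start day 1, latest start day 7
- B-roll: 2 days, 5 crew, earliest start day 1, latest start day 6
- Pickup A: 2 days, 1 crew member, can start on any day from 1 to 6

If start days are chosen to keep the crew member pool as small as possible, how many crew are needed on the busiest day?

Early-start (Crowd scene@1, Pickup B@1, Insert shots@1, B-roll@1, Pickup A@1) gives peak 13: d1:13  d2:10  d3:2  d4:2  d5:0  d6:0  d7:0.
Shift Insert shots→3, B-roll→5.
Schedule Crowd scene@1, Pickup B@1, Insert shots@3, B-roll@5, Pickup A@1: d1:5  d2:5  d3:5  d4:2  d5:5  d6:5  d7:0 — peak 5.

5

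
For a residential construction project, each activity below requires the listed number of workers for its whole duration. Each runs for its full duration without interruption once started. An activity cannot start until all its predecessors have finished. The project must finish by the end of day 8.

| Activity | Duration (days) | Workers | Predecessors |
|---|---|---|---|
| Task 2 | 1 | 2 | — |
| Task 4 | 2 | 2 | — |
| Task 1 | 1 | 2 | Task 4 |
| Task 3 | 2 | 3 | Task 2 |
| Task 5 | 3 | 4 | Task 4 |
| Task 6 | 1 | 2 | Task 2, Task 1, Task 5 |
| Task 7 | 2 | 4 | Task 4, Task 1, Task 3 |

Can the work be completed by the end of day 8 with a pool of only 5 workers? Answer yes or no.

no

The minimum achievable peak is 6; 5 < 6, so no feasible schedule stays within the cap.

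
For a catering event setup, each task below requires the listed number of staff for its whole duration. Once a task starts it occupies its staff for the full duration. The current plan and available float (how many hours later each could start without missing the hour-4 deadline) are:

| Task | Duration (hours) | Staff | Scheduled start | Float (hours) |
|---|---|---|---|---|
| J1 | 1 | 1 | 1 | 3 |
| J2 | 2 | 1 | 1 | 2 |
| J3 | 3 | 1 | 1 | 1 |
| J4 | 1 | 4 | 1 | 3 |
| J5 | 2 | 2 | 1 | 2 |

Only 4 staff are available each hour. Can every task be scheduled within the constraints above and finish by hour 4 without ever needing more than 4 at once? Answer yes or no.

yes

Schedule J1@1, J2@1, J3@1, J4@4, J5@2: h1:3  h2:4  h3:3  h4:4 — peak 4 ≤ 4.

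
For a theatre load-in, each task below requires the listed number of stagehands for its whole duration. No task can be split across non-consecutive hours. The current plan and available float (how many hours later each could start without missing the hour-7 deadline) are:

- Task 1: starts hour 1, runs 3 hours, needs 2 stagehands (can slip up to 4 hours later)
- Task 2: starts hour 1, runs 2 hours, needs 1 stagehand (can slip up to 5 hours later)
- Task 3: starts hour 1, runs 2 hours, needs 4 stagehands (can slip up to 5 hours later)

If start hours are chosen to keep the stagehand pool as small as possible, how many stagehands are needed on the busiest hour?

Early-start (Task 1@1, Task 2@1, Task 3@1) gives peak 7: h1:7  h2:7  h3:2  h4:0  h5:0  h6:0  h7:0.
Shift Task 3→4.
Schedule Task 1@1, Task 2@1, Task 3@4: h1:3  h2:3  h3:2  h4:4  h5:4  h6:0  h7:0 — peak 4.

4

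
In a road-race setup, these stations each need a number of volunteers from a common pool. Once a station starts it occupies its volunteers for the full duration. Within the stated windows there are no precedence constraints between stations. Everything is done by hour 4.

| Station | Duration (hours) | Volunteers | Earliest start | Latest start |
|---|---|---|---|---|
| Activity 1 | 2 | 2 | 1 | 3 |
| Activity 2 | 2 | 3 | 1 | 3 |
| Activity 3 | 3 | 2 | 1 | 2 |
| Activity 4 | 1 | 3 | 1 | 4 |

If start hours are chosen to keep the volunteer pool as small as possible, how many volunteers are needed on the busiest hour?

5

Early-start (Activity 1@1, Activity 2@1, Activity 3@1, Activity 4@1) gives peak 10: h1:10  h2:7  h3:2  h4:0.
Shift Activity 2→3, Activity 3→2.
Schedule Activity 1@1, Activity 2@3, Activity 3@2, Activity 4@1: h1:5  h2:4  h3:5  h4:5 — peak 5.
Total volunteer-hours = 19 over 4 hours ⇒ peak ≥ ⌈19/4⌉ = 5, so 5 is optimal.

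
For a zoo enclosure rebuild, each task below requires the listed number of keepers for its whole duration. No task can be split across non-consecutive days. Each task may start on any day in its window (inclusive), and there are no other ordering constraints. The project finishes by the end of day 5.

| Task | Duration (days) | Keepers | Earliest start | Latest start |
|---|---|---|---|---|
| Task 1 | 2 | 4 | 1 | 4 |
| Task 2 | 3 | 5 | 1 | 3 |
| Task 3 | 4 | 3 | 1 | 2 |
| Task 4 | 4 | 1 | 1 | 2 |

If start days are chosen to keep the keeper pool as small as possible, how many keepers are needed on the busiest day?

9

Early-start (Task 1@1, Task 2@1, Task 3@1, Task 4@1) gives peak 13: d1:13  d2:13  d3:9  d4:4  d5:0.
Shift Task 2→3.
Schedule Task 1@1, Task 2@3, Task 3@1, Task 4@1: d1:8  d2:8  d3:9  d4:9  d5:5 — peak 9.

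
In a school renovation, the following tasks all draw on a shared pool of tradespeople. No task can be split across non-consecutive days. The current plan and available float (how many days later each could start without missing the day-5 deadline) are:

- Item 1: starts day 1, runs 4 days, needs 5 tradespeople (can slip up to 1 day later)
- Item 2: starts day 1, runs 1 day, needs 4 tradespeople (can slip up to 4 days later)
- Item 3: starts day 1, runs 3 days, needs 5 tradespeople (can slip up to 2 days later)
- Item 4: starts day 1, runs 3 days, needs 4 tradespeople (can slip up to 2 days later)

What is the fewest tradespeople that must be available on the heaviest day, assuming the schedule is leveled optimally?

Early-start (Item 1@1, Item 2@1, Item 3@1, Item 4@1) gives peak 18: d1:18  d2:14  d3:14  d4:5  d5:0.
Shift Item 4→2.
Schedule Item 1@1, Item 2@1, Item 3@1, Item 4@2: d1:14  d2:14  d3:14  d4:9  d5:0 — peak 14.

14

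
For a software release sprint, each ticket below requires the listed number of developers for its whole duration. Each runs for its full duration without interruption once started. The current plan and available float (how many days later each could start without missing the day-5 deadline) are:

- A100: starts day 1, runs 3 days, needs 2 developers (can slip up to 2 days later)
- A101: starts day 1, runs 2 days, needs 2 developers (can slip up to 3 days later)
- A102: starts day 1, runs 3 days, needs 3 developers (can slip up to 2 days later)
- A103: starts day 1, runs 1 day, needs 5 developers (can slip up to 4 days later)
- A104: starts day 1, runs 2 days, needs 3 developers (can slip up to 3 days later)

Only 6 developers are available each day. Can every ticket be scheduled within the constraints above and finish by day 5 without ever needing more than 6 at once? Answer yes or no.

The minimum achievable peak is 7; 6 < 7, so no feasible schedule stays within the cap.

no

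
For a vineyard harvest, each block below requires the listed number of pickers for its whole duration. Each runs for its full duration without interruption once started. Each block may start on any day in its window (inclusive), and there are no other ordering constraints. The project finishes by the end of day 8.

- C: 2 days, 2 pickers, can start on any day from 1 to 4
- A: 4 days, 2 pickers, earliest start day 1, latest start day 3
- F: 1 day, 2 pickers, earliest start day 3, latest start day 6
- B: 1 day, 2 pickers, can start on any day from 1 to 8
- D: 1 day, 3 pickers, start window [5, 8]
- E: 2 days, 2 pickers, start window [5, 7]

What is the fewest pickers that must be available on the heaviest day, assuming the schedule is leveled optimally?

Early-start (C@1, A@1, F@3, B@1, D@5, E@5) gives peak 6: d1:6  d2:4  d3:4  d4:2  d5:5  d6:2  d7:0  d8:0.
Shift B→4, E→6.
Schedule C@1, A@1, F@3, B@4, D@5, E@6: d1:4  d2:4  d3:4  d4:4  d5:3  d6:2  d7:2  d8:0 — peak 4.

4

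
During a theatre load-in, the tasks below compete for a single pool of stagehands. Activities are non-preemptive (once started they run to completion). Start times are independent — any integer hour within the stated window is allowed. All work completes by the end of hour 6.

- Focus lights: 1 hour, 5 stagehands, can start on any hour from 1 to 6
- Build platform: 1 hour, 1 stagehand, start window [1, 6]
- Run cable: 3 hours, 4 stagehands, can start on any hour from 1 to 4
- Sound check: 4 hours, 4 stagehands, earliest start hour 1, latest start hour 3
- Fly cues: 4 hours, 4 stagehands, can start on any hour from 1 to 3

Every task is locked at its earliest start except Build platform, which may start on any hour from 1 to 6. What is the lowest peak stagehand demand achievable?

17

Build platform@1: h1:18  h2:12  h3:12  h4:8  h5:0  h6:0 → peak 18
Build platform@2: h1:17  h2:13  h3:12  h4:8  h5:0  h6:0 → peak 17
Build platform@3: h1:17  h2:12  h3:13  h4:8  h5:0  h6:0 → peak 17
Build platform@4: h1:17  h2:12  h3:12  h4:9  h5:0  h6:0 → peak 17
Build platform@5: h1:17  h2:12  h3:12  h4:8  h5:1  h6:0 → peak 17
Build platform@6: h1:17  h2:12  h3:12  h4:8  h5:0  h6:1 → peak 17
Best is Build platform@2, peak 17.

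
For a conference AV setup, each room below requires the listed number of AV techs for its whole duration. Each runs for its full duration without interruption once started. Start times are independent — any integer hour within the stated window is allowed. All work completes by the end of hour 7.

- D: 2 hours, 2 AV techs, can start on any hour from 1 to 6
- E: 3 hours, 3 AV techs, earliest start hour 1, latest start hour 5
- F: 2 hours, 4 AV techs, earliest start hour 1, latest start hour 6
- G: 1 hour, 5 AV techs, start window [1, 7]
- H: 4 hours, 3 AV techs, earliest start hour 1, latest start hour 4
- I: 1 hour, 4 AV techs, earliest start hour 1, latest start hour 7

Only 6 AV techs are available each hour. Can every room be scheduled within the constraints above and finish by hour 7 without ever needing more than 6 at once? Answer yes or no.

no

The minimum achievable peak is 7; 6 < 7, so no feasible schedule stays within the cap.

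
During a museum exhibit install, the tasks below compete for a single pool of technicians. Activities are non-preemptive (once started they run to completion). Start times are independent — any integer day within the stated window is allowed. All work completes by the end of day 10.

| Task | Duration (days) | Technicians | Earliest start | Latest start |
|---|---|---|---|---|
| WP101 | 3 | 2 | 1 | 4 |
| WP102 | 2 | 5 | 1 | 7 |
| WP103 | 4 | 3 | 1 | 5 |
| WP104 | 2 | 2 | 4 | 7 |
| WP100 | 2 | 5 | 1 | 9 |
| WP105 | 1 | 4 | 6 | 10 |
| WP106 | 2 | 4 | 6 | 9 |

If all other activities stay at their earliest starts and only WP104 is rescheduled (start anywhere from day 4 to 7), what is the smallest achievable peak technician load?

15

WP104@4: d1:15  d2:15  d3:5  d4:5  d5:2  d6:8  d7:4  d8:0  d9:0  d10:0 → peak 15
WP104@5: d1:15  d2:15  d3:5  d4:3  d5:2  d6:10  d7:4  d8:0  d9:0  d10:0 → peak 15
WP104@6: d1:15  d2:15  d3:5  d4:3  d5:0  d6:10  d7:6  d8:0  d9:0  d10:0 → peak 15
WP104@7: d1:15  d2:15  d3:5  d4:3  d5:0  d6:8  d7:6  d8:2  d9:0  d10:0 → peak 15
Best is WP104@4, peak 15.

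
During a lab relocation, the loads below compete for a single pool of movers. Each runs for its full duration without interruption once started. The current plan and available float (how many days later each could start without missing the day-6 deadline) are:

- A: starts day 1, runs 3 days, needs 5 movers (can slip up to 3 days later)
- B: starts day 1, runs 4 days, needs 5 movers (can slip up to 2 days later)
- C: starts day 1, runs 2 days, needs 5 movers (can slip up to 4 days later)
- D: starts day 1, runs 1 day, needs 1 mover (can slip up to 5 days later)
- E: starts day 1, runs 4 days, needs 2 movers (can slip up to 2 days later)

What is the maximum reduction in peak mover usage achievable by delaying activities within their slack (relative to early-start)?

6

Early-start peak: d1:18  d2:17  d3:12  d4:7  d5:0  d6:0 ⇒ 18.
Leveled (A@1, B@1, C@4, D@1, E@2): d1:11  d2:12  d3:12  d4:12  d5:7  d6:0 ⇒ 12.
Reduction 18 − 12 = 6.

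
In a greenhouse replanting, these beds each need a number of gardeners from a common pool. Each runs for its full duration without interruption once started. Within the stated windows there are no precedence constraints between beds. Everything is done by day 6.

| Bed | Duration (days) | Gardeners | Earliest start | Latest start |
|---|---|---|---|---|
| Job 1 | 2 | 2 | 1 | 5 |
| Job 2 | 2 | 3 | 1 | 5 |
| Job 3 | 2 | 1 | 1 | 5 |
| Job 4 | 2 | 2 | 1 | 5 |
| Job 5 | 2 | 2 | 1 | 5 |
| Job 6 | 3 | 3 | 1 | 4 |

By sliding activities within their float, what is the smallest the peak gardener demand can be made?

6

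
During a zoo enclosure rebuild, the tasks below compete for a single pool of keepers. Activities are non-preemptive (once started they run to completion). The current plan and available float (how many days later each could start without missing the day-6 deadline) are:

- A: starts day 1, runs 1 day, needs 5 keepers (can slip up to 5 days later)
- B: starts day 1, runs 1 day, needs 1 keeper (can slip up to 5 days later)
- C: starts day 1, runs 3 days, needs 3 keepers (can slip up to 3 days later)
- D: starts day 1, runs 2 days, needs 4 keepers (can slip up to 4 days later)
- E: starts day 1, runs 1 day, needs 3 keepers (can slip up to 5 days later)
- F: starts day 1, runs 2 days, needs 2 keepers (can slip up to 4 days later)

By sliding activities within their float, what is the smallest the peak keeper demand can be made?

6

Early-start (A@1, B@1, C@1, D@1, E@1, F@1) gives peak 18: d1:18  d2:9  d3:3  d4:0  d5:0  d6:0.
Shift C→2, D→5, E→2, F→3.
Schedule A@1, B@1, C@2, D@5, E@2, F@3: d1:6  d2:6  d3:5  d4:5  d5:4  d6:4 — peak 6.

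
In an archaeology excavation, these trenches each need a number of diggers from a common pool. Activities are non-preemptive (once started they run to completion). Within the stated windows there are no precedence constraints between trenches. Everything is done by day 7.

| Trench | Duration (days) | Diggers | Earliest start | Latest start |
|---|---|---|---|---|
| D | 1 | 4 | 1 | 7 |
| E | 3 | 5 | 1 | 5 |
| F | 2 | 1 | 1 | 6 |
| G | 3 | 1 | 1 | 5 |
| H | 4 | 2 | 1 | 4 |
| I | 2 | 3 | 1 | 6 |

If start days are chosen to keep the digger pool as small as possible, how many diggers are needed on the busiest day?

6

Early-start (D@1, E@1, F@1, G@1, H@1, I@1) gives peak 16: d1:16  d2:12  d3:8  d4:2  d5:0  d6:0  d7:0.
Shift E→5, F→2, G→4, I→2.
Schedule D@1, E@5, F@2, G@4, H@1, I@2: d1:6  d2:6  d3:6  d4:3  d5:6  d6:6  d7:5 — peak 6.
Total digger-days = 38 over 7 days ⇒ peak ≥ ⌈38/7⌉ = 6, so 6 is optimal.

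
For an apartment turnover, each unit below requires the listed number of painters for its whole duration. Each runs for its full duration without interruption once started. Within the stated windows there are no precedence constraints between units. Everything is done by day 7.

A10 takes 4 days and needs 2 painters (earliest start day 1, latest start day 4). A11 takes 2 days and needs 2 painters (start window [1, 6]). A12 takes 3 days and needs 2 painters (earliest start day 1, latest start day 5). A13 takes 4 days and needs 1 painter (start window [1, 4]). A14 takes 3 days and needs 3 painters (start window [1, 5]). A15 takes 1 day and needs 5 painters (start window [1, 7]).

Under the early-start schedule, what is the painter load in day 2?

10

At early start, day 2 has: A10, A11, A12, A13, A14.
Demand: 2 + 2 + 2 + 1 + 3 = 10.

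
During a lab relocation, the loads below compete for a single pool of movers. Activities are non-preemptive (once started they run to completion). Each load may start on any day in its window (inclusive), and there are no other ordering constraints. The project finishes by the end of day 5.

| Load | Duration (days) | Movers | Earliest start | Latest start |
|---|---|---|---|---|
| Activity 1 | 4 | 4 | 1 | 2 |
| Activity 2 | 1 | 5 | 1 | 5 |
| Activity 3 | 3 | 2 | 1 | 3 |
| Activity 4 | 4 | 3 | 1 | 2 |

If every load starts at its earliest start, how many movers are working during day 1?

At early start, day 1 has: Activity 1, Activity 2, Activity 3, Activity 4.
Demand: 4 + 5 + 2 + 3 = 14.

14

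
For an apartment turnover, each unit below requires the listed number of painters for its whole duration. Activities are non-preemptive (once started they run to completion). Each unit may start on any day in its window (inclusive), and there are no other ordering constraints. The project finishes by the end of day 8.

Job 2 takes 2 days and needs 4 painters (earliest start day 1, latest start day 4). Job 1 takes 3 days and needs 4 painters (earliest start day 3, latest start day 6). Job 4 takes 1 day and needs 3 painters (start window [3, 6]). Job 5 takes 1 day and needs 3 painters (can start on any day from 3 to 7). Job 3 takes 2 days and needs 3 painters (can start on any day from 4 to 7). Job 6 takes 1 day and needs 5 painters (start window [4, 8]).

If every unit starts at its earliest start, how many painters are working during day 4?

12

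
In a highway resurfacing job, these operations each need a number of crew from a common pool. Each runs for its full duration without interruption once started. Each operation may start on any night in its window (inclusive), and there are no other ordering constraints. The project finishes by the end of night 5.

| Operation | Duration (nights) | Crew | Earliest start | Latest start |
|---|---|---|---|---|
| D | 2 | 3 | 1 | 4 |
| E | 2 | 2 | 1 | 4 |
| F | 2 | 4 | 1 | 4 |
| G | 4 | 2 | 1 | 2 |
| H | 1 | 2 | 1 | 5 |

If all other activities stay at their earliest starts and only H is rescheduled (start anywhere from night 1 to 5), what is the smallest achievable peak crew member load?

11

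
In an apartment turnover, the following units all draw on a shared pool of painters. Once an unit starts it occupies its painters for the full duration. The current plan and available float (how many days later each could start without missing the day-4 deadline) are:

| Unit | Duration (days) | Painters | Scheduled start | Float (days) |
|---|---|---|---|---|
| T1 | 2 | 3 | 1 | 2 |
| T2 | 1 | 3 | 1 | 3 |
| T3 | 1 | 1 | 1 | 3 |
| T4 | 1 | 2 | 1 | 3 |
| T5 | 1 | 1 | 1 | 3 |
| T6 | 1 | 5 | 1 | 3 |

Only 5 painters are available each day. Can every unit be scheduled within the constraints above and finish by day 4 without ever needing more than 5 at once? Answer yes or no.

yes

Schedule T1@1, T2@3, T3@1, T4@2, T5@1, T6@4: d1:5  d2:5  d3:3  d4:5 — peak 5 ≤ 5.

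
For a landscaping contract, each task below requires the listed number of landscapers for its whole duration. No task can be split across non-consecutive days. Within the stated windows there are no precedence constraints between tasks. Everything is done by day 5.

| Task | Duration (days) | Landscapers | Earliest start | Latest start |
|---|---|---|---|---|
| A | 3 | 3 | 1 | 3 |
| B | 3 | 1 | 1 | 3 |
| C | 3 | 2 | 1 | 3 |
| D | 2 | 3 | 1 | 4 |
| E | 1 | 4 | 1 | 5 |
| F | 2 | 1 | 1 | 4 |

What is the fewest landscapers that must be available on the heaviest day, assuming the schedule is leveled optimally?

7

Early-start (A@1, B@1, C@1, D@1, E@1, F@1) gives peak 14: d1:14  d2:10  d3:6  d4:0  d5:0.
Shift D→4, E→4.
Schedule A@1, B@1, C@1, D@4, E@4, F@1: d1:7  d2:7  d3:6  d4:7  d5:3 — peak 7.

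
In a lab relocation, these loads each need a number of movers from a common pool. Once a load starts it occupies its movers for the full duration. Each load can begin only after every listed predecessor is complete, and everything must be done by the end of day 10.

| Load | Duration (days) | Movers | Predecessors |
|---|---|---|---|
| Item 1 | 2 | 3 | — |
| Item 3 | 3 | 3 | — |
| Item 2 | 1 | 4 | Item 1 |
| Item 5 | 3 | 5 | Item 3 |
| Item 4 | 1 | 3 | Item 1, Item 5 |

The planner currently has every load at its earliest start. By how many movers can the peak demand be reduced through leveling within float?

2

Early-start peak: d1:6  d2:6  d3:7  d4:5  d5:5  d6:5  d7:3  d8:0  d9:0  d10:0 ⇒ 7.
Leveled (Item 1@1, Item 3@3, Item 2@6, Item 5@7, Item 4@10): d1:3  d2:3  d3:3  d4:3  d5:3  d6:4  d7:5  d8:5  d9:5  d10:3 ⇒ 5.
Reduction 7 − 5 = 2.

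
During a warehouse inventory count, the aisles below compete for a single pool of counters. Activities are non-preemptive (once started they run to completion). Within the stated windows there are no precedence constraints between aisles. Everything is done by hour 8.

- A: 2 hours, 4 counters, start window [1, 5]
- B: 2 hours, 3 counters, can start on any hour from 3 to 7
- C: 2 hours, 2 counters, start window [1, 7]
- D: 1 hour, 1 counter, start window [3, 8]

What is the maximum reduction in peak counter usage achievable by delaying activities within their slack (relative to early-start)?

2

Early-start peak: h1:6  h2:6  h3:4  h4:3  h5:0  h6:0  h7:0  h8:0 ⇒ 6.
Leveled (A@1, B@3, C@5, D@3): h1:4  h2:4  h3:4  h4:3  h5:2  h6:2  h7:0  h8:0 ⇒ 4.
Reduction 6 − 4 = 2.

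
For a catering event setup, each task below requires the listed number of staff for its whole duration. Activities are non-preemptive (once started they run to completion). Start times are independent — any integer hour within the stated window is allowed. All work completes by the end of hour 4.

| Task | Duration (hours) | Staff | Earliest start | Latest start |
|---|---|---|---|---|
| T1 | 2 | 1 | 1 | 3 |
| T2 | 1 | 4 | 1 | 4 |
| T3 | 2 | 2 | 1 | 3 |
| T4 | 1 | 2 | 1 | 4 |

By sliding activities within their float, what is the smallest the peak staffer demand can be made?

4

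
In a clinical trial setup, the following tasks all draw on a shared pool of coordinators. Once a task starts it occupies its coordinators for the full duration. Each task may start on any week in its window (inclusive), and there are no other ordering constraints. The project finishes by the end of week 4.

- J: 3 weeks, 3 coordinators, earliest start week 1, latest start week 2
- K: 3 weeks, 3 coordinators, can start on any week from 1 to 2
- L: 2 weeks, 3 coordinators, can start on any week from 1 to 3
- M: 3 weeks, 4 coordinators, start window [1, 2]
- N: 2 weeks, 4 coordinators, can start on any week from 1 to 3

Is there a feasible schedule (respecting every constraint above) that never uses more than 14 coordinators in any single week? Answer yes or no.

yes

Schedule J@1, K@1, L@1, M@1, N@3: w1:13  w2:13  w3:14  w4:4 — peak 14 ≤ 14.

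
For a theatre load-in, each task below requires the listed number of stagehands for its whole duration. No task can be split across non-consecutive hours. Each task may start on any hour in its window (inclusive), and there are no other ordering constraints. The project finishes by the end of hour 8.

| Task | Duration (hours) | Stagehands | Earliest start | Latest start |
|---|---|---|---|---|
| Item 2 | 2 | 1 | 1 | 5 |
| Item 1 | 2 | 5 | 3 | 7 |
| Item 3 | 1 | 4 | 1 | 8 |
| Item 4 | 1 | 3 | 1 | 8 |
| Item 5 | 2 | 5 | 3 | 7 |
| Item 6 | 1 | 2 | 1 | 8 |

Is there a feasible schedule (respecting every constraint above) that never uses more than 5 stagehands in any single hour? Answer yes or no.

Schedule Item 2@1, Item 1@3, Item 3@1, Item 4@2, Item 5@5, Item 6@7: h1:5  h2:4  h3:5  h4:5  h5:5  h6:5  h7:2  h8:0 — peak 5 ≤ 5.

yes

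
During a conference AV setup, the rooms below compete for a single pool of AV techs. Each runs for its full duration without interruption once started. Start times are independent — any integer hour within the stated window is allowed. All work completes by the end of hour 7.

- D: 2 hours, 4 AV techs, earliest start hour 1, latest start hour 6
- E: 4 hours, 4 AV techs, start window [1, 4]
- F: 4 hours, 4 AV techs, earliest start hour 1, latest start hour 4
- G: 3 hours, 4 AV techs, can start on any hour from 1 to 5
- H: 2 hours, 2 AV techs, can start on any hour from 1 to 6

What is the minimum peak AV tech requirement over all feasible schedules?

Early-start (D@1, E@1, F@1, G@1, H@1) gives peak 18: h1:18  h2:18  h3:12  h4:8  h5:0  h6:0  h7:0.
Shift F→3, G→5.
Schedule D@1, E@1, F@3, G@5, H@1: h1:10  h2:10  h3:8  h4:8  h5:8  h6:8  h7:4 — peak 10.

10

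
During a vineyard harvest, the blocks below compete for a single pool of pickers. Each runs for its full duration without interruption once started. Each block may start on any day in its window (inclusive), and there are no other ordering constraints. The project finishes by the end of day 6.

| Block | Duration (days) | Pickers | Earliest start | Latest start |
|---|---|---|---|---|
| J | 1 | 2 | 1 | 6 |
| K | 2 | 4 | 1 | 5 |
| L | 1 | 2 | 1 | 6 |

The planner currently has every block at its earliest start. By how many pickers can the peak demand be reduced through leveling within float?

Early-start peak: d1:8  d2:4  d3:0  d4:0  d5:0  d6:0 ⇒ 8.
Leveled (J@1, K@2, L@1): d1:4  d2:4  d3:4  d4:0  d5:0  d6:0 ⇒ 4.
Reduction 8 − 4 = 4.

4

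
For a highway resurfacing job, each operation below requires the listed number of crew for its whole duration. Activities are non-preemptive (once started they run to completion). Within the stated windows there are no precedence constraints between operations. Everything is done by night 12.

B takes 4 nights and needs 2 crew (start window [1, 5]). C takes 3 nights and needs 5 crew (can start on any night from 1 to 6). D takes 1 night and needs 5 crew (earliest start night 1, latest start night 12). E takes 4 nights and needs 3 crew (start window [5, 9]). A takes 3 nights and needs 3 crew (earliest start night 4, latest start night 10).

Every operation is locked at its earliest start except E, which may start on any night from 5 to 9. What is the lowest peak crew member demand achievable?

E@5: n1:12  n2:7  n3:7  n4:5  n5:6  n6:6  n7:3  n8:3  n9:0  n10:0  n11:0  n12:0 → peak 12
E@6: n1:12  n2:7  n3:7  n4:5  n5:3  n6:6  n7:3  n8:3  n9:3  n10:0  n11:0  n12:0 → peak 12
E@7: n1:12  n2:7  n3:7  n4:5  n5:3  n6:3  n7:3  n8:3  n9:3  n10:3  n11:0  n12:0 → peak 12
E@8: n1:12  n2:7  n3:7  n4:5  n5:3  n6:3  n7:0  n8:3  n9:3  n10:3  n11:3  n12:0 → peak 12
E@9: n1:12  n2:7  n3:7  n4:5  n5:3  n6:3  n7:0  n8:0  n9:3  n10:3  n11:3  n12:3 → peak 12
Best is E@5, peak 12.

12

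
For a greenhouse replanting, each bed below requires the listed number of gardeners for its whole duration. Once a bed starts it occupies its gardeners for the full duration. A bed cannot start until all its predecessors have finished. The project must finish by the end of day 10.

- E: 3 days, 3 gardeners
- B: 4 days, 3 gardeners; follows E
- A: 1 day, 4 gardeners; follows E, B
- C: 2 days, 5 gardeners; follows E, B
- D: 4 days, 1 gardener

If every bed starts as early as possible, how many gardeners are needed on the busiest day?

Early-start schedule: E@1, B@4, A@8, C@8, D@1.
Load per day: day 1: 4, day 2: 4, day 3: 4, day 4: 4, day 5: 3, day 6: 3, day 7: 3, day 8: 9, day 9: 5, day 10: 0.
Peak is 9.

9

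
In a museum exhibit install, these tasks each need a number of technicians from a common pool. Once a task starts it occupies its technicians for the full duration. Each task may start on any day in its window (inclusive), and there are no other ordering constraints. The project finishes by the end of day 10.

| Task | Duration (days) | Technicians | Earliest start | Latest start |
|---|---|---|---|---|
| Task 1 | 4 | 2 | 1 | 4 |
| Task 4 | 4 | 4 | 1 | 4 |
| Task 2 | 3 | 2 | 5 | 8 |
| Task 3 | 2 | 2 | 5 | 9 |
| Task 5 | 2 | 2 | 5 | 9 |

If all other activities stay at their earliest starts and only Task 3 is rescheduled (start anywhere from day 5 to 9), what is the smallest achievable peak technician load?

6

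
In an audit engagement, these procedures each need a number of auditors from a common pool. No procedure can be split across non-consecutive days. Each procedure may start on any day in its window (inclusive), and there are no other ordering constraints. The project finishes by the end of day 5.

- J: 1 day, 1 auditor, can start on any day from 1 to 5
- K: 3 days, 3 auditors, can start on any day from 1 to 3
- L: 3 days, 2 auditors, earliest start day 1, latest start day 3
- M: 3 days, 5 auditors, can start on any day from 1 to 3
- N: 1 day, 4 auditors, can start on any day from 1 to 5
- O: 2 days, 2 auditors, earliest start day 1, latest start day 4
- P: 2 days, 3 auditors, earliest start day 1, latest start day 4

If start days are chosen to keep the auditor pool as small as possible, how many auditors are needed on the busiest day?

10

Early-start (J@1, K@1, L@1, M@1, N@1, O@1, P@1) gives peak 20: d1:20  d2:15  d3:10  d4:0  d5:0.
Shift M→2, O→4, P→4.
Schedule J@1, K@1, L@1, M@2, N@1, O@4, P@4: d1:10  d2:10  d3:10  d4:10  d5:5 — peak 10.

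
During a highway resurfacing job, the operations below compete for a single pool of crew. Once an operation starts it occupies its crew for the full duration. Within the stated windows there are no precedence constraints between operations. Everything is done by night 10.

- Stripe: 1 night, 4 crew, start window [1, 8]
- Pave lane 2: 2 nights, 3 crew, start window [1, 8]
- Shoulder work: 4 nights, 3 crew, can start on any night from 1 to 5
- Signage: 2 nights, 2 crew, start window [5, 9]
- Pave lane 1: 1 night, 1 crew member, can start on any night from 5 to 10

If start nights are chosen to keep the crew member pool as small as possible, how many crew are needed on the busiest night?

4

Early-start (Stripe@1, Pave lane 2@1, Shoulder work@1, Signage@5, Pave lane 1@5) gives peak 10: n1:10  n2:6  n3:3  n4:3  n5:3  n6:2  n7:0  n8:0  n9:0  n10:0.
Shift Pave lane 2→2, Shoulder work→4, Signage→8.
Schedule Stripe@1, Pave lane 2@2, Shoulder work@4, Signage@8, Pave lane 1@5: n1:4  n2:3  n3:3  n4:3  n5:4  n6:3  n7:3  n8:2  n9:2  n10:0 — peak 4.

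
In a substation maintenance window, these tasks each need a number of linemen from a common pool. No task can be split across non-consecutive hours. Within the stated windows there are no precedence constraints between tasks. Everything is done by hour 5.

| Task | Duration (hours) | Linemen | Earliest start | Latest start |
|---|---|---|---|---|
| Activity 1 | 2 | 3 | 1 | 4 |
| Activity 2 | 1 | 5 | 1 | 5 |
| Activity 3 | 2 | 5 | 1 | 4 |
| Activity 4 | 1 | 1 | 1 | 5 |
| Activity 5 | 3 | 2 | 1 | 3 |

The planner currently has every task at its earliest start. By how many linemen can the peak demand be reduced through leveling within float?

9

Early-start peak: h1:16  h2:10  h3:2  h4:0  h5:0 ⇒ 16.
Leveled (Activity 1@1, Activity 2@3, Activity 3@4, Activity 4@1, Activity 5@1): h1:6  h2:5  h3:7  h4:5  h5:5 ⇒ 7.
Reduction 16 − 7 = 9.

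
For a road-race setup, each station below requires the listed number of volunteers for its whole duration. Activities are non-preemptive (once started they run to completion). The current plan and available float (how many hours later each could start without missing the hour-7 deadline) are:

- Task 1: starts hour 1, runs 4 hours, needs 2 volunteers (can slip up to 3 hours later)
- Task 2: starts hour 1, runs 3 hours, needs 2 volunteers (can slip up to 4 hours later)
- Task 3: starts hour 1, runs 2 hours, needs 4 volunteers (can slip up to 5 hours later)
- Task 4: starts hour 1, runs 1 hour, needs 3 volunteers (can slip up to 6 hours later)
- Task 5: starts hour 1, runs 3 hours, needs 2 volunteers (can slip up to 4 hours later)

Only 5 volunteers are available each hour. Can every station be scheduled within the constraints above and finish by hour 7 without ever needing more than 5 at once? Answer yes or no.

The minimum achievable peak is 6; 5 < 6, so no feasible schedule stays within the cap.

no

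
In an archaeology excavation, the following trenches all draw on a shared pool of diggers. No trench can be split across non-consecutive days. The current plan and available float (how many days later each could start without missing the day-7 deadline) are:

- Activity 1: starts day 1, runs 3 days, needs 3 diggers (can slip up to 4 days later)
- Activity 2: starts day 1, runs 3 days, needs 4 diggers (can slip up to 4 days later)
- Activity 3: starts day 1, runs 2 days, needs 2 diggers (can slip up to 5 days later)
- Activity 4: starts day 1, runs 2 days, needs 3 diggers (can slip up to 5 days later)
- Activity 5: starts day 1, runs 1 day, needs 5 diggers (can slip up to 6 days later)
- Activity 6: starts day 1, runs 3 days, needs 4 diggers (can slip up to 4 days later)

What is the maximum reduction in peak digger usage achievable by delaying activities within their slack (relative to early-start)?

14

Early-start peak: d1:21  d2:16  d3:11  d4:0  d5:0  d6:0  d7:0 ⇒ 21.
Leveled (Activity 1@1, Activity 2@1, Activity 3@4, Activity 4@6, Activity 5@4, Activity 6@5): d1:7  d2:7  d3:7  d4:7  d5:6  d6:7  d7:7 ⇒ 7.
Reduction 21 − 7 = 14.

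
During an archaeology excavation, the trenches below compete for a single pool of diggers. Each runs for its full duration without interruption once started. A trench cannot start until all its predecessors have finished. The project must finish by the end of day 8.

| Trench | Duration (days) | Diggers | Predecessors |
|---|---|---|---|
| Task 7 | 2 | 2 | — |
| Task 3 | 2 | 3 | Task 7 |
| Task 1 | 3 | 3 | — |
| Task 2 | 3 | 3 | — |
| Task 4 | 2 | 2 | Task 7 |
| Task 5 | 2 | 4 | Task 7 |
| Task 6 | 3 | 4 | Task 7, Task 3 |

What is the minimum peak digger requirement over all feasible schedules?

8

Early-start (Task 7@1, Task 3@3, Task 1@1, Task 2@1, Task 4@3, Task 5@3, Task 6@5) gives peak 15: d1:8  d2:8  d3:15  d4:9  d5:4  d6:4  d7:4  d8:0.
Shift Task 2→4, Task 5→7.
Schedule Task 7@1, Task 3@3, Task 1@1, Task 2@4, Task 4@3, Task 5@7, Task 6@5: d1:5  d2:5  d3:8  d4:8  d5:7  d6:7  d7:8  d8:4 — peak 8.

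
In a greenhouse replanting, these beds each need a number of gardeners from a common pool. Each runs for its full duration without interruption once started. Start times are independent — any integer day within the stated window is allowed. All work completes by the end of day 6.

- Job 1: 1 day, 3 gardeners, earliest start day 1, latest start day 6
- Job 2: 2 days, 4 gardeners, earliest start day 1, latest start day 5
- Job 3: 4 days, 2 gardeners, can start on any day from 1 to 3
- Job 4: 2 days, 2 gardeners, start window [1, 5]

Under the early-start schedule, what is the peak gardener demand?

Early-start schedule: Job 1@1, Job 2@1, Job 3@1, Job 4@1.
Load per day: day 1: 11, day 2: 8, day 3: 2, day 4: 2, day 5: 0, day 6: 0.
Peak is 11.

11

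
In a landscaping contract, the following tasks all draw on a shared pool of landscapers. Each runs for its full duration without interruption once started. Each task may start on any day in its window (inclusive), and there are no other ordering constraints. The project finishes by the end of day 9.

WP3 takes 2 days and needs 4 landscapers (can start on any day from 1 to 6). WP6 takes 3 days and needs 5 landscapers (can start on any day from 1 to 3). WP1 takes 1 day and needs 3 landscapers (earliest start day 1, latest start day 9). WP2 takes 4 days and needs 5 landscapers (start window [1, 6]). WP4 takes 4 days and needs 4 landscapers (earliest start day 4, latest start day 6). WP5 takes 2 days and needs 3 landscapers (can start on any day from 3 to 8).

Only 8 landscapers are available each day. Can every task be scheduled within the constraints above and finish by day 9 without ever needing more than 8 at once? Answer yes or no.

The minimum achievable peak is 9; 8 < 9, so no feasible schedule stays within the cap.

no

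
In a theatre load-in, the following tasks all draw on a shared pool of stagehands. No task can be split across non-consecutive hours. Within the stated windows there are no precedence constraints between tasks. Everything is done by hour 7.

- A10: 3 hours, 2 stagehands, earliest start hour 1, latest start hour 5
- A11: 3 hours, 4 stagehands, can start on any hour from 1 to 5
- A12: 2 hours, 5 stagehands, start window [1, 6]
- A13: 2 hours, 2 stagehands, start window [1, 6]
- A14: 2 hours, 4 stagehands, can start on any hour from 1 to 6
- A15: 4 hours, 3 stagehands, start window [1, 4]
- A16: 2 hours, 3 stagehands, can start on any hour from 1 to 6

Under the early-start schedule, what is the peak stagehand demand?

Early-start schedule: A10@1, A11@1, A12@1, A13@1, A14@1, A15@1, A16@1.
Load per hour: hour 1: 23, hour 2: 23, hour 3: 9, hour 4: 3, hour 5: 0, hour 6: 0, hour 7: 0.
Peak is 23.

23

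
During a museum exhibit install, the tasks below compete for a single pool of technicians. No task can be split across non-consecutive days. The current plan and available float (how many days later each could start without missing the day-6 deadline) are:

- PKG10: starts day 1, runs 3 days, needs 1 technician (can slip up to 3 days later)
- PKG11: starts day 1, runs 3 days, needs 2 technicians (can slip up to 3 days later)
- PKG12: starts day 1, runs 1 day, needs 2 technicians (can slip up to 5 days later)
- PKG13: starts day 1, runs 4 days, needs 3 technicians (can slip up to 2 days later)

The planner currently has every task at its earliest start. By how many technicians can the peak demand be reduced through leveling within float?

Early-start peak: d1:8  d2:6  d3:6  d4:3  d5:0  d6:0 ⇒ 8.
Leveled (PKG10@1, PKG11@4, PKG12@1, PKG13@2): d1:3  d2:4  d3:4  d4:5  d5:5  d6:2 ⇒ 5.
Reduction 8 − 5 = 3.

3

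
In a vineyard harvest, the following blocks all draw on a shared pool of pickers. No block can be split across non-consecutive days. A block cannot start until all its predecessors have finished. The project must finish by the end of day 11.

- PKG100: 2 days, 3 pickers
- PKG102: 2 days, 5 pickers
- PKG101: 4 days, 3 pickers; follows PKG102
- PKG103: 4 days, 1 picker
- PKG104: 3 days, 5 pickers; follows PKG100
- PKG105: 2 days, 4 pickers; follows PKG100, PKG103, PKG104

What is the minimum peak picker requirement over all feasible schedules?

Early-start (PKG100@1, PKG102@1, PKG101@3, PKG103@1, PKG104@3, PKG105@6) gives peak 9: d1:9  d2:9  d3:9  d4:9  d5:8  d6:7  d7:4  d8:0  d9:0  d10:0  d11:0.
Shift PKG100→3, PKG103→5, PKG104→7, PKG105→10.
Schedule PKG100@3, PKG102@1, PKG101@3, PKG103@5, PKG104@7, PKG105@10: d1:5  d2:5  d3:6  d4:6  d5:4  d6:4  d7:6  d8:6  d9:5  d10:4  d11:4 — peak 6.

6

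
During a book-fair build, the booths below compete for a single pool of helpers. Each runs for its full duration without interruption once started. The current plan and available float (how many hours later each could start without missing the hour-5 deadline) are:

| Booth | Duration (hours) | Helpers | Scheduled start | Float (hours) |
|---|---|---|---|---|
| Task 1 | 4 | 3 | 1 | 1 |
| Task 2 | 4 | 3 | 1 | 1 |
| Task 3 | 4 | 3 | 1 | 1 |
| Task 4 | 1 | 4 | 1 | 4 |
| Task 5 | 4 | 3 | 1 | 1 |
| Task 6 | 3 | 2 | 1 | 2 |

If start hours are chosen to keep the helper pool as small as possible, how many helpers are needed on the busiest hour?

Early-start (Task 1@1, Task 2@1, Task 3@1, Task 4@1, Task 5@1, Task 6@1) gives peak 18: h1:18  h2:14  h3:14  h4:12  h5:0.
Shift Task 5→2, Task 6→2.
Schedule Task 1@1, Task 2@1, Task 3@1, Task 4@1, Task 5@2, Task 6@2: h1:13  h2:14  h3:14  h4:14  h5:3 — peak 14.

14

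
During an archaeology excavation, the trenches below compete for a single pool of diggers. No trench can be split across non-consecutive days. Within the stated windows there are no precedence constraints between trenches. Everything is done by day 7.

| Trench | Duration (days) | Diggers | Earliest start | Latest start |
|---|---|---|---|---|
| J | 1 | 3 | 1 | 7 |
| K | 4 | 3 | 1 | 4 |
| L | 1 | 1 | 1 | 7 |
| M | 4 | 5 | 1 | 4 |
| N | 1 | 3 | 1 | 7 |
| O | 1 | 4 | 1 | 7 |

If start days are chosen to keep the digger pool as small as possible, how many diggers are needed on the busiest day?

8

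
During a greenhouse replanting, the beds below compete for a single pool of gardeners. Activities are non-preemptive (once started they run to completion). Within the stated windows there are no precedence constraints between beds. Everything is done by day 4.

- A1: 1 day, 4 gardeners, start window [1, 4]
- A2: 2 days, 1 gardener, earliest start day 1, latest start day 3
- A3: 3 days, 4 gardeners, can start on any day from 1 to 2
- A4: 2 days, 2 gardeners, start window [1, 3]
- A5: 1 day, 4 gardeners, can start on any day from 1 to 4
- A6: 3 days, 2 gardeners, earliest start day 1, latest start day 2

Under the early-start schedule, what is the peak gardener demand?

17

Early-start schedule: A1@1, A2@1, A3@1, A4@1, A5@1, A6@1.
Load per day: day 1: 17, day 2: 9, day 3: 6, day 4: 0.
Peak is 17.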